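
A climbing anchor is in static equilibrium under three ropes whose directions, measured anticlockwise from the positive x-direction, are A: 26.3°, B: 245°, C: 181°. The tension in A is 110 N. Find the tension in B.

T_B ≈ 52.3 N

Resolve: ΣF_x = 110 cos 26.3° + T_B cos 245° + T_C cos 181° = 0.
        ΣF_y = 110 sin 26.3° + T_B sin 245° + T_C sin 181° = 0.
The known terms sum to (98.61, 48.74) N, so -0.4226 T_B − 0.9998 T_C = -98.61 and -0.9063 T_B − 0.0175 T_C = -48.74.
Solving simultaneously: T_B = 52.30 N, T_C = 76.52 N.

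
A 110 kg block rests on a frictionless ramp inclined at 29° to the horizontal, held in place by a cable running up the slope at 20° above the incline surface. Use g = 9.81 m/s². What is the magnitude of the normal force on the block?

N ≈ 753 N

Take axes along and perpendicular to the incline. Weight components: W sin 29° = 523.2 N down-slope, W cos 29° = 943.8 N into the surface.
Along incline: T cos 20° = W sin 29° → T = 556.7 N.
Perpendicular: N = W cos 29° − T sin 20° = 753.4 N.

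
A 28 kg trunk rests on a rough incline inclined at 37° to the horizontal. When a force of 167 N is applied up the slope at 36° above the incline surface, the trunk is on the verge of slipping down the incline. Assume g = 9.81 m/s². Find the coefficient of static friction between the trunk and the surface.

On the verge of sliding down the incline, friction is at its maximum μN and acts up the slope.
Perpendicular to incline: N = W cos 37° − P sin 36° = 219.4 − 98.16 = 121.2 N.
Along incline: P cos 36° + μN = W sin 37° → μ = (W sin 37° − P cos 36°) / N = 0.2492.

μ ≈ 0.249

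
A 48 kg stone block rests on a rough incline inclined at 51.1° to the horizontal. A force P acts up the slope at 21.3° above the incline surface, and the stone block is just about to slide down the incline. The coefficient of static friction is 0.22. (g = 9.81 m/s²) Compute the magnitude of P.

P ≈ 354 N

On the verge of sliding down the incline, friction equals μN and acts up the slope.
Perpendicular: N + P sin 21.3° = W cos 51.1° = 295.7 N.
Along incline: P cos 21.3° + μN = W sin 51.1° with W sin 51.1° = 366.5 N.
Solving the pair for P and N: P = 353.9 N, N = 167.2 N (and f = μN = 36.77 N).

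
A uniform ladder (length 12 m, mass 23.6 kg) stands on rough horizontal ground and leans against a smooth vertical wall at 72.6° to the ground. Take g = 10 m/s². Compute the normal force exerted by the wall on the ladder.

Torques about the foot: N_wall · 12 sin 72.6° = 23.6×10×6 cos 72.6° → N_wall = 36.979 N.

N_wall ≈ 37 N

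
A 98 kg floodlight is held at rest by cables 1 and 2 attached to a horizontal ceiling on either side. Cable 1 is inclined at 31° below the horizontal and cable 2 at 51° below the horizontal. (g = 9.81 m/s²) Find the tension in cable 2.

T_2 ≈ 832 N

Weight W = 98 × 9.81 = 961.4 N acts straight down.
Horizontal: T_1 cos 31° = T_2 cos 51°  →  T_1 = 0.7342 T_2.
Vertical: T_1 sin 31° + T_2 sin 51° = 961.4.
Substituting the horizontal relation into the vertical equation gives 1.155 T_2 = 961.4, so T_2 = 832.2 N.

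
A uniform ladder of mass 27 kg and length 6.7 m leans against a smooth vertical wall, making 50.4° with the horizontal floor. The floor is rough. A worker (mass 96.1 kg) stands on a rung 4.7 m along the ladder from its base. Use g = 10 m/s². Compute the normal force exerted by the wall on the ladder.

Torques about the foot: N_wall · 6.7 sin 50.4° = 27×10×3.35 cos 50.4° + 96.1×10×4.7 cos 50.4° → N_wall = 669.37 N.

N_wall ≈ 669 N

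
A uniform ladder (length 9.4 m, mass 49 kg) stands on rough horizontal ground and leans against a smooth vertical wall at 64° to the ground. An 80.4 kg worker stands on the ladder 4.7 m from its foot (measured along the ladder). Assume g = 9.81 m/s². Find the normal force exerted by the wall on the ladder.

Torques about the foot: N_wall · 9.4 sin 64° = 49×9.81×4.7 cos 64° + 80.4×9.81×4.7 cos 64° → N_wall = 309.57 N.

N_wall ≈ 310 N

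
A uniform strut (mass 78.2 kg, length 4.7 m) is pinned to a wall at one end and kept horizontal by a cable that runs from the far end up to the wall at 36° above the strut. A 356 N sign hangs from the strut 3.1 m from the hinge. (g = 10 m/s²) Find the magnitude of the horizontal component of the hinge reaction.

Take torques about the hinge: T sin 36° · 4.7 = 78.2×10×2.35 + 356×3.1 = 2941.3 N·m.
So T = 2941.3 / (0.5878 × 4.7) = 1064.7 N.
ΣF_x = 0: H_x = T cos 36° = 861.35 N.

H_x ≈ 861 N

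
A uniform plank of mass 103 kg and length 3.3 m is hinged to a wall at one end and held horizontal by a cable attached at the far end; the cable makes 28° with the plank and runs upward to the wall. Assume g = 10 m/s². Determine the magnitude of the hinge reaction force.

|H| ≈ 1100 N

Take torques about the hinge: T sin 28° · 3.3 = 103×10×1.65 = 1699.5 N·m.
So T = 1699.5 / (0.4695 × 3.3) = 1097 N.
ΣF_x = 0: H_x = T cos 28° = 968.57 N.
ΣF_y = 0: H_y = (103×10) − T sin 28° = 1030 − 515 = 515 N.
|H| = √(H_x² + H_y²) = √((968.57)² + (515)²) = 1097 N.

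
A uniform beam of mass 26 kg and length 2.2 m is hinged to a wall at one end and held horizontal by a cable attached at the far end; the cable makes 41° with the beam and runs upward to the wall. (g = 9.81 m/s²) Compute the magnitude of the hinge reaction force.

Take torques about the hinge: T sin 41° · 2.2 = 26×9.81×1.1 = 280.57 N·m.
So T = 280.57 / (0.6561 × 2.2) = 194.39 N.
ΣF_x = 0: H_x = T cos 41° = 146.71 N.
ΣF_y = 0: H_y = (26×9.81) − T sin 41° = 255.06 − 127.53 = 127.53 N.
|H| = √(H_x² + H_y²) = √((146.71)² + (127.53)²) = 194.39 N.

|H| ≈ 194 N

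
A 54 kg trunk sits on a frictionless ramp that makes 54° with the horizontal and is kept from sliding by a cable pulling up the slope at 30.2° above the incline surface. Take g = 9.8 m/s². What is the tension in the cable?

T ≈ 495 N

Take axes along and perpendicular to the incline. Weight components: W sin 54° = 428.1 N down-slope, W cos 54° = 311.1 N into the surface.
Along incline: T cos 30.2° = W sin 54° → T = 495.4 N.
Perpendicular: N = W cos 54° − T sin 30.2° = 61.88 N.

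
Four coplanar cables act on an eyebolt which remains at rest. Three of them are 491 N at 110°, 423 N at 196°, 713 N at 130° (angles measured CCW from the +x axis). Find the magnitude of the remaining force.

Sum the known components: ΣF_x = -1033 N, ΣF_y = 891 N.
For equilibrium the remaining force must supply (−ΣF_x, −ΣF_y) = (1033, -891) N.
Magnitude = √((1033)² + (-891)²) = 1364 N; direction = atan2(-891, 1033) = 319.2°.

F ≈ 1360 N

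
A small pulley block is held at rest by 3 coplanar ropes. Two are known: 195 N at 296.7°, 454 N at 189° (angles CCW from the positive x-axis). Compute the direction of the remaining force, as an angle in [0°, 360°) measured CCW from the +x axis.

θ ≈ 34.2°

Sum the known components: ΣF_x = -360.8 N, ΣF_y = -245.2 N.
For equilibrium the remaining force must supply (−ΣF_x, −ΣF_y) = (360.8, 245.2) N.
Magnitude = √((360.8)² + (245.2)²) = 436.2 N; direction = atan2(245.2, 360.8) = 34.2°.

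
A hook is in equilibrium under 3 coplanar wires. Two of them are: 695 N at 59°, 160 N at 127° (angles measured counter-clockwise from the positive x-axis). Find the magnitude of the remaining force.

F ≈ 769 N

Sum the known components: ΣF_x = 261.7 N, ΣF_y = 723.5 N.
For equilibrium the remaining force must supply (−ΣF_x, −ΣF_y) = (-261.7, -723.5) N.
Magnitude = √((-261.7)² + (-723.5)²) = 769.4 N; direction = atan2(-723.5, -261.7) = 250.1°.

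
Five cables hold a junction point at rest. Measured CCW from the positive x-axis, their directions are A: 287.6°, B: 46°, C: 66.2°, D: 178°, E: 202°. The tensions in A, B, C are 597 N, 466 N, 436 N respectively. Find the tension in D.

Resolve: ΣF_x = 597 cos 287.6° + 466 cos 46° + 436 cos 66.2° + T_D cos 178° + T_E cos 202° = 0.
        ΣF_y = 597 sin 287.6° + 466 sin 46° + 436 sin 66.2° + T_D sin 178° + T_E sin 202° = 0.
The known terms sum to (680.2, 165.1) N, so -0.9994 T_D − 0.9272 T_E = -680.2 and 0.0349 T_D − 0.3746 T_E = -165.1.
Solving simultaneously: T_D = 250.1 N, T_E = 464 N.

T_D ≈ 250 N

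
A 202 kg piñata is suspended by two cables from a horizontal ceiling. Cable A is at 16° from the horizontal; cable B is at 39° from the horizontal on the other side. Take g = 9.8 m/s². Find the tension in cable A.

Weight W = 202 × 9.8 = 1980 N acts straight down.
Horizontal: T_A cos 16° = T_B cos 39°  →  T_B = 1.237 T_A.
Vertical: T_A sin 16° + T_B sin 39° = 1980.
Substituting the horizontal relation into the vertical equation gives 1.054 T_A = 1980, so T_A = 1878 N.

T_A ≈ 1880 N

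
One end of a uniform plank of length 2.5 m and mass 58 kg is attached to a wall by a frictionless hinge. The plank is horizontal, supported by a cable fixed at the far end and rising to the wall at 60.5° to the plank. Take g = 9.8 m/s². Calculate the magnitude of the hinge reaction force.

|H| ≈ 327 N

Take torques about the hinge: T sin 60.5° · 2.5 = 58×9.8×1.25 = 710.5 N·m.
So T = 710.5 / (0.8704 × 2.5) = 326.53 N.
ΣF_x = 0: H_x = T cos 60.5° = 160.79 N.
ΣF_y = 0: H_y = (58×9.8) − T sin 60.5° = 568.4 − 284.2 = 284.2 N.
|H| = √(H_x² + H_y²) = √((160.79)² + (284.2)²) = 326.53 N.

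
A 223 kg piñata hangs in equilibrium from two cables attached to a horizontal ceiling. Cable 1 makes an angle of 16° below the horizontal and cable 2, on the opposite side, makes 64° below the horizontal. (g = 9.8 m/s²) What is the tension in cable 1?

T_1 ≈ 973 N

Weight W = 223 × 9.8 = 2185 N acts straight down.
Horizontal: T_1 cos 16° = T_2 cos 64°  →  T_2 = 2.193 T_1.
Vertical: T_1 sin 16° + T_2 sin 64° = 2185.
Substituting the horizontal relation into the vertical equation gives 2.247 T_1 = 2185, so T_1 = 972.8 N.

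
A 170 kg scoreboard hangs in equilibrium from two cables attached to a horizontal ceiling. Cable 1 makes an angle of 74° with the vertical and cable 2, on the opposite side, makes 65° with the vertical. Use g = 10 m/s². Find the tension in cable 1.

Angles from the horizontal: cable 1 is 90° − 74° = 16°, cable 2 is 90° − 65° = 25°.
Weight W = 170 × 10 = 1700 N acts straight down.
Horizontal: T_1 cos 16° = T_2 cos 25°  →  T_2 = 1.061 T_1.
Vertical: T_1 sin 16° + T_2 sin 25° = 1700.
Substituting the horizontal relation into the vertical equation gives 0.7239 T_1 = 1700, so T_1 = 2348 N.

T_1 ≈ 2350 N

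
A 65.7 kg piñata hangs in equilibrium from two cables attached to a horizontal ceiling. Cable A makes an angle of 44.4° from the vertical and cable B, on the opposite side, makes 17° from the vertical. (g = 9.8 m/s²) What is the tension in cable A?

T_A ≈ 214 N

Angles from the horizontal: cable A is 90° − 44.4° = 45.6°, cable B is 90° − 17° = 73°.
Weight W = 65.7 × 9.8 = 643.9 N acts straight down.
Horizontal: T_A cos 45.6° = T_B cos 73°  →  T_B = 2.393 T_A.
Vertical: T_A sin 45.6° + T_B sin 73° = 643.9.
Substituting the horizontal relation into the vertical equation gives 3.003 T_A = 643.9, so T_A = 214.4 N.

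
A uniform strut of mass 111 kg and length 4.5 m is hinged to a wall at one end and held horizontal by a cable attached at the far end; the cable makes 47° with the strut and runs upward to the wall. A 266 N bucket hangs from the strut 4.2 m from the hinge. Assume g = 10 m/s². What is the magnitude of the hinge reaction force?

|H| ≈ 943 N

Take torques about the hinge: T sin 47° · 4.5 = 111×10×2.25 + 266×4.2 = 3614.7 N·m.
So T = 3614.7 / (0.7314 × 4.5) = 1098.3 N.
ΣF_x = 0: H_x = T cos 47° = 749.06 N.
ΣF_y = 0: H_y = (111×10 + 266) − T sin 47° = 1376 − 803.27 = 572.73 N.
|H| = √(H_x² + H_y²) = √((749.06)² + (572.73)²) = 942.93 N.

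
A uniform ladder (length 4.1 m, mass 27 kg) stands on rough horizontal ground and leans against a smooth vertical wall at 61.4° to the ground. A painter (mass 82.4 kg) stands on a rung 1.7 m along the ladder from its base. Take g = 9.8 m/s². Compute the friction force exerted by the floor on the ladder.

Torques about the foot: N_wall · 4.1 sin 61.4° = 27×9.8×2.05 cos 61.4° + 82.4×9.8×1.7 cos 61.4° → N_wall = 254.69 N.
ΣF_x = 0: f_floor = N_wall = 254.69 N.

f ≈ 255 N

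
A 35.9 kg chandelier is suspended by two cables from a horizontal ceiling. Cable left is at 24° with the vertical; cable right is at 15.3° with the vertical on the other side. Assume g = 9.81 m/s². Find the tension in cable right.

Angles from the horizontal: cable left is 90° − 24° = 66°, cable right is 90° − 15.3° = 74.7°.
Weight W = 35.9 × 9.81 = 352.2 N acts straight down.
Horizontal: T_left cos 66° = T_right cos 74.7°  →  T_left = 0.6488 T_right.
Vertical: T_left sin 66° + T_right sin 74.7° = 352.2.
Substituting the horizontal relation into the vertical equation gives 1.557 T_right = 352.2, so T_right = 226.2 N.

T_right ≈ 226 N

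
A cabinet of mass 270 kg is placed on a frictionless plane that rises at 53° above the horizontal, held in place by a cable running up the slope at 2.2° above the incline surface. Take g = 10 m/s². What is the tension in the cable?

T ≈ 2160 N

Take axes along and perpendicular to the incline. Weight components: W sin 53° = 2156 N down-slope, W cos 53° = 1625 N into the surface.
Along incline: T cos 2.2° = W sin 53° → T = 2158 N.
Perpendicular: N = W cos 53° − T sin 2.2° = 1542 N.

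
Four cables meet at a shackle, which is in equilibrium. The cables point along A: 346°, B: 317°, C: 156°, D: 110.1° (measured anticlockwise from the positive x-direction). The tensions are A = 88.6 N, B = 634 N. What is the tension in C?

Resolve: ΣF_x = 88.6 cos 346° + 634 cos 317° + T_C cos 156° + T_D cos 110.1° = 0.
        ΣF_y = 88.6 sin 346° + 634 sin 317° + T_C sin 156° + T_D sin 110.1° = 0.
The known terms sum to (549.6, -453.8) N, so -0.9135 T_C − 0.3437 T_D = -549.6 and 0.4067 T_C + 0.9391 T_D = 453.8.
Solving simultaneously: T_C = 501.6 N, T_D = 266 N.

T_C ≈ 502 N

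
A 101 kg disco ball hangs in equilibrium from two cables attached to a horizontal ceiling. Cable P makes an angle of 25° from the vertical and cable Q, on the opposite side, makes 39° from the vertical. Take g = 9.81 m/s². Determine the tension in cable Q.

Angles from the horizontal: cable P is 90° − 25° = 65°, cable Q is 90° − 39° = 51°.
Weight W = 101 × 9.81 = 990.8 N acts straight down.
Horizontal: T_P cos 65° = T_Q cos 51°  →  T_P = 1.489 T_Q.
Vertical: T_P sin 65° + T_Q sin 51° = 990.8.
Substituting the horizontal relation into the vertical equation gives 2.127 T_Q = 990.8, so T_Q = 465.9 N.

T_Q ≈ 466 N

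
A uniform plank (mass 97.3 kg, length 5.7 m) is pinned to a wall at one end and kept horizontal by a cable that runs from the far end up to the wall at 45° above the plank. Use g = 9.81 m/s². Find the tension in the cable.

Take torques about the hinge: T sin 45° · 5.7 = 97.3×9.81×2.85 = 2720.4 N·m.
So T = 2720.4 / (0.7071 × 5.7) = 674.94 N.

T ≈ 675 N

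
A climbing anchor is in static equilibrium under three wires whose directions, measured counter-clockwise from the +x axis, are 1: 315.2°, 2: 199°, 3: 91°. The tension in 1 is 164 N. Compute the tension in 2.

Resolve: ΣF_x = 164 cos 315.2° + T_2 cos 199° + T_3 cos 91° = 0.
        ΣF_y = 164 sin 315.2° + T_2 sin 199° + T_3 sin 91° = 0.
The known terms sum to (116.4, -115.6) N, so -0.9455 T_2 − 0.0175 T_3 = -116.4 and -0.3256 T_2 + 0.9998 T_3 = 115.6.
Solving simultaneously: T_2 = 120.2 N, T_3 = 154.7 N.

T_2 ≈ 120 N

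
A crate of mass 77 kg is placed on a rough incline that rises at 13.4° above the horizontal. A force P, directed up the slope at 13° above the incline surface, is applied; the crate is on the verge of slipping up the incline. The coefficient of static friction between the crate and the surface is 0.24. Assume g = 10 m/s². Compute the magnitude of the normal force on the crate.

On the verge of sliding up the incline, friction equals μN and acts down the slope.
Perpendicular: N + P sin 13° = W cos 13.4° = 749 N.
Along incline: P cos 13° = W sin 13.4° + μN  with W sin 13.4° = 178.4 N.
Solving the pair for P and N: P = 348.3 N, N = 670.7 N (and f = μN = 161 N).

N ≈ 671 N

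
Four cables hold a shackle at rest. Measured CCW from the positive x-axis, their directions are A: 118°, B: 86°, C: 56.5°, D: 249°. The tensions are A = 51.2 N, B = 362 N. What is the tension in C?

T_C ≈ 668 N

Resolve: ΣF_x = 51.2 cos 118° + 362 cos 86° + T_C cos 56.5° + T_D cos 249° = 0.
        ΣF_y = 51.2 sin 118° + 362 sin 86° + T_C sin 56.5° + T_D sin 249° = 0.
The known terms sum to (1.215, 406.3) N, so 0.5519 T_C − 0.3584 T_D = -1.215 and 0.8339 T_C − 0.9336 T_D = -406.3.
Solving simultaneously: T_C = 667.5 N, T_D = 1031 N.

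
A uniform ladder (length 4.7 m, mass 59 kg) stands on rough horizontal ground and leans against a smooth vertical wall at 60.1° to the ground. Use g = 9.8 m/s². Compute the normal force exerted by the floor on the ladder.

ΣF_y = 0: N_floor = 59×9.8 = 578.2 N.

N_floor ≈ 578 N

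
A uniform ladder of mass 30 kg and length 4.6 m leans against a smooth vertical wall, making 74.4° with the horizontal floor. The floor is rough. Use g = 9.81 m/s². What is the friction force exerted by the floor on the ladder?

Torques about the foot: N_wall · 4.6 sin 74.4° = 30×9.81×2.3 cos 74.4° → N_wall = 41.085 N.
ΣF_x = 0: f_floor = N_wall = 41.085 N.

f ≈ 41.1 N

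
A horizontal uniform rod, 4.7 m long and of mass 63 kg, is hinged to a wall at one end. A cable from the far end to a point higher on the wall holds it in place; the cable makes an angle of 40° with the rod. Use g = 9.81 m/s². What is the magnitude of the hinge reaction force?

|H| ≈ 481 N

Take torques about the hinge: T sin 40° · 4.7 = 63×9.81×2.35 = 1452.4 N·m.
So T = 1452.4 / (0.6428 × 4.7) = 480.74 N.
ΣF_x = 0: H_x = T cos 40° = 368.27 N.
ΣF_y = 0: H_y = (63×9.81) − T sin 40° = 618.03 − 309.02 = 309.02 N.
|H| = √(H_x² + H_y²) = √((368.27)² + (309.02)²) = 480.74 N.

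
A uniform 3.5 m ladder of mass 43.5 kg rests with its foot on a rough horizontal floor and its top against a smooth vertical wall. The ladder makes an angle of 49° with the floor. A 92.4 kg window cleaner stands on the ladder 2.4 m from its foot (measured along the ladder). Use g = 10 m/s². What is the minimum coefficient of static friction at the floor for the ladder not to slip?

ΣF_y = 0: N_floor = 43.5×10 + 92.4×10 = 1359 N.
Torques about the foot: N_wall · 3.5 sin 49° = 43.5×10×1.75 cos 49° + 92.4×10×2.4 cos 49° → N_wall = 739.85 N.
ΣF_x = 0: f_floor = N_wall = 739.85 N.
μ_min = f_floor / N_floor = 739.85 / 1359 = 0.5444.

μ_min ≈ 0.544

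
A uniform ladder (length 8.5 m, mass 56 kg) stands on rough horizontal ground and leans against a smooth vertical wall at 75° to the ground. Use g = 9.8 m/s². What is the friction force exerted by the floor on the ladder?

Torques about the foot: N_wall · 8.5 sin 75° = 56×9.8×4.25 cos 75° → N_wall = 73.525 N.
ΣF_x = 0: f_floor = N_wall = 73.525 N.

f ≈ 73.5 N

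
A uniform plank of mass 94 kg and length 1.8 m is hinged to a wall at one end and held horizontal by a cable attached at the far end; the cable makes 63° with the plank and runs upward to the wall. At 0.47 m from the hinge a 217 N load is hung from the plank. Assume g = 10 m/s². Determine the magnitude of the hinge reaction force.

|H| ≈ 685 N

Take torques about the hinge: T sin 63° · 1.8 = 94×10×0.9 + 217×0.47 = 947.99 N·m.
So T = 947.99 / (0.8910 × 1.8) = 591.09 N.
ΣF_x = 0: H_x = T cos 63° = 268.35 N.
ΣF_y = 0: H_y = (94×10 + 217) − T sin 63° = 1157 − 526.66 = 630.34 N.
|H| = √(H_x² + H_y²) = √((268.35)² + (630.34)²) = 685.08 N.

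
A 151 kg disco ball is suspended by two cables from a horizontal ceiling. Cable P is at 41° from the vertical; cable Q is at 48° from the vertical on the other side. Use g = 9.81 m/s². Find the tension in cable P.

T_P ≈ 1100 N

Angles from the horizontal: cable P is 90° − 41° = 49°, cable Q is 90° − 48° = 42°.
Weight W = 151 × 9.81 = 1481 N acts straight down.
Horizontal: T_P cos 49° = T_Q cos 42°  →  T_Q = 0.8828 T_P.
Vertical: T_P sin 49° + T_Q sin 42° = 1481.
Substituting the horizontal relation into the vertical equation gives 1.345 T_P = 1481, so T_P = 1101 N.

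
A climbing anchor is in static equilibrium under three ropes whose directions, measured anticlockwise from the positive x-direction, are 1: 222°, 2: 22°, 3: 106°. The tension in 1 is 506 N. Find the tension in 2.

T_2 ≈ 457 N

Resolve: ΣF_x = 506 cos 222° + T_2 cos 22° + T_3 cos 106° = 0.
        ΣF_y = 506 sin 222° + T_2 sin 22° + T_3 sin 106° = 0.
The known terms sum to (-376, -338.6) N, so 0.9272 T_2 − 0.2756 T_3 = 376 and 0.3746 T_2 + 0.9613 T_3 = 338.6.
Solving simultaneously: T_2 = 457.3 N, T_3 = 174 N.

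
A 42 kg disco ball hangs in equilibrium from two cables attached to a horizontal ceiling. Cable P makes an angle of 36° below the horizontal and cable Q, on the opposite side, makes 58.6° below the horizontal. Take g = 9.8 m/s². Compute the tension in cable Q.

Weight W = 42 × 9.8 = 411.6 N acts straight down.
Horizontal: T_P cos 36° = T_Q cos 58.6°  →  T_P = 0.644 T_Q.
Vertical: T_P sin 36° + T_Q sin 58.6° = 411.6.
Substituting the horizontal relation into the vertical equation gives 1.232 T_Q = 411.6, so T_Q = 334.1 N.

T_Q ≈ 334 N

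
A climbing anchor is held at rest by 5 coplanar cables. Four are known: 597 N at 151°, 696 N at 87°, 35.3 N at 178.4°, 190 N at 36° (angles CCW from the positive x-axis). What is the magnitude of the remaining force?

Sum the known components: ΣF_x = -367.3 N, ΣF_y = 1097 N.
For equilibrium the remaining force must supply (−ΣF_x, −ΣF_y) = (367.3, -1097) N.
Magnitude = √((367.3)² + (-1097)²) = 1157 N; direction = atan2(-1097, 367.3) = 288.5°.

F ≈ 1160 N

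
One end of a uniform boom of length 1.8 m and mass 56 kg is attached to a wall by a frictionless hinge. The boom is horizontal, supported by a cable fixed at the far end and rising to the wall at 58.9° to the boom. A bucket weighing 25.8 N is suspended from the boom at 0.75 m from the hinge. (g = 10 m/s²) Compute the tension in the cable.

Take torques about the hinge: T sin 58.9° · 1.8 = 56×10×0.9 + 25.8×0.75 = 523.35 N·m.
So T = 523.35 / (0.8563 × 1.8) = 339.56 N.

T ≈ 340 N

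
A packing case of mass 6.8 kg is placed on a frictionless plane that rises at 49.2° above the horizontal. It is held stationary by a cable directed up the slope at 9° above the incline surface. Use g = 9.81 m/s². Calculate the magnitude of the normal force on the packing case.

N ≈ 35.6 N

Take axes along and perpendicular to the incline. Weight components: W sin 49.2° = 50.5 N down-slope, W cos 49.2° = 43.59 N into the surface.
Along incline: T cos 9° = W sin 49.2° → T = 51.13 N.
Perpendicular: N = W cos 49.2° − T sin 9° = 35.59 N.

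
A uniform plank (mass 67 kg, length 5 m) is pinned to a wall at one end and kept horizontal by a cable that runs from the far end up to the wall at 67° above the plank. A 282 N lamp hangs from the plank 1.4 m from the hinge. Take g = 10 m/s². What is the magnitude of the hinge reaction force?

Take torques about the hinge: T sin 67° · 5 = 67×10×2.5 + 282×1.4 = 2069.8 N·m.
So T = 2069.8 / (0.9205 × 5) = 449.71 N.
ΣF_x = 0: H_x = T cos 67° = 175.72 N.
ΣF_y = 0: H_y = (67×10 + 282) − T sin 67° = 952 − 413.96 = 538.04 N.
|H| = √(H_x² + H_y²) = √((175.72)² + (538.04)²) = 566.01 N.

|H| ≈ 566 N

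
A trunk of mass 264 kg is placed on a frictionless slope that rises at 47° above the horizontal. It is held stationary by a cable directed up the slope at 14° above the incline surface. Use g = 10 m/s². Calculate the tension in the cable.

T ≈ 1990 N

Take axes along and perpendicular to the incline. Weight components: W sin 47° = 1931 N down-slope, W cos 47° = 1800 N into the surface.
Along incline: T cos 14° = W sin 47° → T = 1990 N.
Perpendicular: N = W cos 47° − T sin 14° = 1319 N.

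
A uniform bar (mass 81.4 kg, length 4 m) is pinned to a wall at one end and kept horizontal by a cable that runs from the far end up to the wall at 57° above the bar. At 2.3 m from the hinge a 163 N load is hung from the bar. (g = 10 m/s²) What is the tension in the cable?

Take torques about the hinge: T sin 57° · 4 = 81.4×10×2 + 163×2.3 = 2002.9 N·m.
So T = 2002.9 / (0.8387 × 4) = 597.05 N.

T ≈ 597 N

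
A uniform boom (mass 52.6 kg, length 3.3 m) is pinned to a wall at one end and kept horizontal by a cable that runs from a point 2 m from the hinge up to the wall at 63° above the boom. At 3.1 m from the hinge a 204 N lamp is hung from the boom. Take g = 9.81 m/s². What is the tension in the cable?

Take torques about the hinge: T sin 63° · 2 = 52.6×9.81×1.65 + 204×3.1 = 1483.8 N·m.
So T = 1483.8 / (0.8910 × 2) = 832.66 N.

T ≈ 833 N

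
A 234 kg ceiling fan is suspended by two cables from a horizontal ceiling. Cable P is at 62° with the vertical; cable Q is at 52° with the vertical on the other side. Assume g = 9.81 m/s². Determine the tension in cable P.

Angles from the horizontal: cable P is 90° − 62° = 28°, cable Q is 90° − 52° = 38°.
Weight W = 234 × 9.81 = 2296 N acts straight down.
Horizontal: T_P cos 28° = T_Q cos 38°  →  T_Q = 1.12 T_P.
Vertical: T_P sin 28° + T_Q sin 38° = 2296.
Substituting the horizontal relation into the vertical equation gives 1.159 T_P = 2296, so T_P = 1980 N.

T_P ≈ 1980 N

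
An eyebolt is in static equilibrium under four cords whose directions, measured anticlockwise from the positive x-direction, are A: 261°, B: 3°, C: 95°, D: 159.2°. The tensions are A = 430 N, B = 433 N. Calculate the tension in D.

T_D ≈ 365 N

Resolve: ΣF_x = 430 cos 261° + 433 cos 3° + T_C cos 95° + T_D cos 159.2° = 0.
        ΣF_y = 430 sin 261° + 433 sin 3° + T_C sin 95° + T_D sin 159.2° = 0.
The known terms sum to (365.1, -402) N, so -0.0872 T_C − 0.9348 T_D = -365.1 and 0.9962 T_C + 0.3551 T_D = 402.
Solving simultaneously: T_C = 273.4 N, T_D = 365.1 N.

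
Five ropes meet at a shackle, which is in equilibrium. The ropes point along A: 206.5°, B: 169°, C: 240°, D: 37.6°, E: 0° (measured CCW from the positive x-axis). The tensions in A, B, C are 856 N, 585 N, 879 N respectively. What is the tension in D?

T_D ≈ 1690 N

Resolve: ΣF_x = 856 cos 206.5° + 585 cos 169° + 879 cos 240° + T_D cos 37.6° + T_E cos 0° = 0.
        ΣF_y = 856 sin 206.5° + 585 sin 169° + 879 sin 240° + T_D sin 37.6° + T_E sin 0° = 0.
The known terms sum to (-1780, -1032) N, so 0.7923 T_D + 1.0000 T_E = 1780 and 0.6101 T_D + 0.0000 T_E = 1032.
Solving simultaneously: T_D = 1691 N, T_E = 440.3 N.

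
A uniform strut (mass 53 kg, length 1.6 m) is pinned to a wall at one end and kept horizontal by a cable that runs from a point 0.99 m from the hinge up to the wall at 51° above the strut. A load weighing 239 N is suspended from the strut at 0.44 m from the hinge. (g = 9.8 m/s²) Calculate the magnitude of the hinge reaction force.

Take torques about the hinge: T sin 51° · 0.99 = 53×9.8×0.8 + 239×0.44 = 520.68 N·m.
So T = 520.68 / (0.7771 × 0.99) = 676.76 N.
ΣF_x = 0: H_x = T cos 51° = 425.9 N.
ΣF_y = 0: H_y = (53×9.8 + 239) − T sin 51° = 758.4 − 525.94 = 232.46 N.
|H| = √(H_x² + H_y²) = √((425.9)² + (232.46)²) = 485.21 N.

|H| ≈ 485 N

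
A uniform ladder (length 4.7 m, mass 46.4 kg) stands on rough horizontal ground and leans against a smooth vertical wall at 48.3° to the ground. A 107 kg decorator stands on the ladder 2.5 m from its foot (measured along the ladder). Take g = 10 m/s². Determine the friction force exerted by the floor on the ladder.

Torques about the foot: N_wall · 4.7 sin 48.3° = 46.4×10×2.35 cos 48.3° + 107×10×2.5 cos 48.3° → N_wall = 713.8 N.
ΣF_x = 0: f_floor = N_wall = 713.8 N.

f ≈ 714 N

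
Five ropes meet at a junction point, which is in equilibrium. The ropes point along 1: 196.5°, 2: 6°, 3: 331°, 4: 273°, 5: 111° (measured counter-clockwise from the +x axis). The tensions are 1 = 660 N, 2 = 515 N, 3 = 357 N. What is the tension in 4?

T_4 ≈ 223 N

Resolve: ΣF_x = 660 cos 196.5° + 515 cos 6° + 357 cos 331° + T_4 cos 273° + T_5 cos 111° = 0.
        ΣF_y = 660 sin 196.5° + 515 sin 6° + 357 sin 331° + T_4 sin 273° + T_5 sin 111° = 0.
The known terms sum to (191.6, -306.7) N, so 0.0523 T_4 − 0.3584 T_5 = -191.6 and -0.9986 T_4 + 0.9336 T_5 = 306.7.
Solving simultaneously: T_4 = 223.2 N, T_5 = 567.2 N.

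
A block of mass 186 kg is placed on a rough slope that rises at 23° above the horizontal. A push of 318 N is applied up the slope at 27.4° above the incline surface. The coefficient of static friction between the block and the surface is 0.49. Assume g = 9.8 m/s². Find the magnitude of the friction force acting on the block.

f ≈ 430 N

Axes along / perpendicular to the incline. W sin 23° = 712.2 N down-slope; W cos 23° = 1678 N into the surface.
Perpendicular: N = W cos 23° − P sin 27.4° = 1678 − 146.3 = 1532 N.
Along incline: P cos 27.4° + f = W sin 23° (friction acts up-slope) → f = 712.2 − 282.3 = 429.9 N.
|f| = 429.9 N ≤ μN = 750.5 N, so the block is indeed static.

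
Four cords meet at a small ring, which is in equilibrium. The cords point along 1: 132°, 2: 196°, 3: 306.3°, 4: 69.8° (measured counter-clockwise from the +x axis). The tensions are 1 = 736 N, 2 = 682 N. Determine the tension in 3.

Resolve: ΣF_x = 736 cos 132° + 682 cos 196° + T_3 cos 306.3° + T_4 cos 69.8° = 0.
        ΣF_y = 736 sin 132° + 682 sin 196° + T_3 sin 306.3° + T_4 sin 69.8° = 0.
The known terms sum to (-1148, 359) N, so 0.5920 T_3 + 0.3453 T_4 = 1148 and -0.8059 T_3 + 0.9385 T_4 = -359.
Solving simultaneously: T_3 = 1441 N, T_4 = 854.7 N.

T_3 ≈ 1440 N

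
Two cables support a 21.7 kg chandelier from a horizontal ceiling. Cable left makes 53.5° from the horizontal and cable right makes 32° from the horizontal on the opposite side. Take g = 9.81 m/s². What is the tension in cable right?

Weight W = 21.7 × 9.81 = 212.9 N acts straight down.
Horizontal: T_left cos 53.5° = T_right cos 32°  →  T_left = 1.426 T_right.
Vertical: T_left sin 53.5° + T_right sin 32° = 212.9.
Substituting the horizontal relation into the vertical equation gives 1.676 T_right = 212.9, so T_right = 127 N.

T_right ≈ 127 N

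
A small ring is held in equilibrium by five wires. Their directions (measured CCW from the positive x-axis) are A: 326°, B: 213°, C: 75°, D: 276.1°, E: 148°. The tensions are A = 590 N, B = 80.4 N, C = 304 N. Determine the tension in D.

Resolve: ΣF_x = 590 cos 326° + 80.4 cos 213° + 304 cos 75° + T_D cos 276.1° + T_E cos 148° = 0.
        ΣF_y = 590 sin 326° + 80.4 sin 213° + 304 sin 75° + T_D sin 276.1° + T_E sin 148° = 0.
The known terms sum to (500.4, -80.07) N, so 0.1063 T_D − 0.8480 T_E = -500.4 and -0.9943 T_D + 0.5299 T_E = 80.07.
Solving simultaneously: T_D = 250.7 N, T_E = 621.5 N.

T_D ≈ 251 N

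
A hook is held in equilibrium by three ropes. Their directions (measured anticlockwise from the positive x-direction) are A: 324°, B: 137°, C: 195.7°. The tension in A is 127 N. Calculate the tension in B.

T_B ≈ 117 N

Resolve: ΣF_x = 127 cos 324° + T_B cos 137° + T_C cos 195.7° = 0.
        ΣF_y = 127 sin 324° + T_B sin 137° + T_C sin 195.7° = 0.
The known terms sum to (102.7, -74.65) N, so -0.7314 T_B − 0.9627 T_C = -102.7 and 0.6820 T_B − 0.2706 T_C = 74.65.
Solving simultaneously: T_B = 116.6 N, T_C = 18.11 N.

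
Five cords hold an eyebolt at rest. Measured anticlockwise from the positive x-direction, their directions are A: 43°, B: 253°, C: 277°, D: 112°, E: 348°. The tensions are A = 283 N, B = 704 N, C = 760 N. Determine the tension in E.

Resolve: ΣF_x = 283 cos 43° + 704 cos 253° + 760 cos 277° + T_D cos 112° + T_E cos 348° = 0.
        ΣF_y = 283 sin 43° + 704 sin 253° + 760 sin 277° + T_D sin 112° + T_E sin 348° = 0.
The known terms sum to (93.76, -1235) N, so -0.3746 T_D + 0.9781 T_E = -93.76 and 0.9272 T_D − 0.2079 T_E = 1235.
Solving simultaneously: T_D = 1433 N, T_E = 453 N.

T_E ≈ 453 N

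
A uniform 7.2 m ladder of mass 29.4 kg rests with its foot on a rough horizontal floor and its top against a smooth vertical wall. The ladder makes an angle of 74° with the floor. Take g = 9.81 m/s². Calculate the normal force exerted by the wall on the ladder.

N_wall ≈ 41.4 N

Torques about the foot: N_wall · 7.2 sin 74° = 29.4×9.81×3.6 cos 74° → N_wall = 41.351 N.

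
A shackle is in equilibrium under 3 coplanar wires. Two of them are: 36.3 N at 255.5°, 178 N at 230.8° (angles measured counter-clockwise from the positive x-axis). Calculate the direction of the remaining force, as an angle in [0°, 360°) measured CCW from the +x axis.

Sum the known components: ΣF_x = -121.6 N, ΣF_y = -173.1 N.
For equilibrium the remaining force must supply (−ΣF_x, −ΣF_y) = (121.6, 173.1) N.
Magnitude = √((121.6)² + (173.1)²) = 211.5 N; direction = atan2(173.1, 121.6) = 54.9°.

θ ≈ 54.9°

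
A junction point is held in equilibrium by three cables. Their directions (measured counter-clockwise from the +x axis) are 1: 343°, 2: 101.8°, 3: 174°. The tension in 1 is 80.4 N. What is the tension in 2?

Resolve: ΣF_x = 80.4 cos 343° + T_2 cos 101.8° + T_3 cos 174° = 0.
        ΣF_y = 80.4 sin 343° + T_2 sin 101.8° + T_3 sin 174° = 0.
The known terms sum to (76.89, -23.51) N, so -0.2045 T_2 − 0.9945 T_3 = -76.89 and 0.9789 T_2 + 0.1045 T_3 = 23.51.
Solving simultaneously: T_2 = 16.11 N, T_3 = 74 N.

T_2 ≈ 16.1 N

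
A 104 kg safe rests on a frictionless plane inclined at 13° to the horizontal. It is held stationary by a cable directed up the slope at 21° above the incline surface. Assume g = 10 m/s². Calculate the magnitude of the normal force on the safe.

N ≈ 924 N

Take axes along and perpendicular to the incline. Weight components: W sin 13° = 233.9 N down-slope, W cos 13° = 1013 N into the surface.
Along incline: T cos 21° = W sin 13° → T = 250.6 N.
Perpendicular: N = W cos 13° − T sin 21° = 923.5 N.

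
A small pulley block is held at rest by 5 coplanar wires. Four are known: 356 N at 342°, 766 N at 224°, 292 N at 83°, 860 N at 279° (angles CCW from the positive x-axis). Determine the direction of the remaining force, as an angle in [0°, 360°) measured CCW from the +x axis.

Sum the known components: ΣF_x = -42.32 N, ΣF_y = -1202 N.
For equilibrium the remaining force must supply (−ΣF_x, −ΣF_y) = (42.32, 1202) N.
Magnitude = √((42.32)² + (1202)²) = 1202 N; direction = atan2(1202, 42.32) = 88.0°.

θ ≈ 88°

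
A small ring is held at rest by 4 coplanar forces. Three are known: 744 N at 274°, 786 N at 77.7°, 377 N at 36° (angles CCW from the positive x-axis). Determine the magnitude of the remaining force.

F ≈ 580 N

Sum the known components: ΣF_x = 524.3 N, ΣF_y = 247.4 N.
For equilibrium the remaining force must supply (−ΣF_x, −ΣF_y) = (-524.3, -247.4) N.
Magnitude = √((-524.3)² + (-247.4)²) = 579.8 N; direction = atan2(-247.4, -524.3) = 205.3°.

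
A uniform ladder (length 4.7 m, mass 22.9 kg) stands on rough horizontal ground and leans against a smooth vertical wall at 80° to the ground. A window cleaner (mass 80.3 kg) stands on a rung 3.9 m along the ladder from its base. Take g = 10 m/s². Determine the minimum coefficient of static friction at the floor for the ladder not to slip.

ΣF_y = 0: N_floor = 22.9×10 + 80.3×10 = 1032 N.
Torques about the foot: N_wall · 4.7 sin 80° = 22.9×10×2.35 cos 80° + 80.3×10×3.9 cos 80° → N_wall = 137.68 N.
ΣF_x = 0: f_floor = N_wall = 137.68 N.
μ_min = f_floor / N_floor = 137.68 / 1032 = 0.1334.

μ_min ≈ 0.133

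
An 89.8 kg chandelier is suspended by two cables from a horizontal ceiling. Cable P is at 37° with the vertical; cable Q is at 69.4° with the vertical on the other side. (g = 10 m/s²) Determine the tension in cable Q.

T_Q ≈ 563 N

Angles from the horizontal: cable P is 90° − 37° = 53°, cable Q is 90° − 69.4° = 20.6°.
Weight W = 89.8 × 10 = 898 N acts straight down.
Horizontal: T_P cos 53° = T_Q cos 20.6°  →  T_P = 1.555 T_Q.
Vertical: T_P sin 53° + T_Q sin 20.6° = 898.
Substituting the horizontal relation into the vertical equation gives 1.594 T_Q = 898, so T_Q = 563.4 N.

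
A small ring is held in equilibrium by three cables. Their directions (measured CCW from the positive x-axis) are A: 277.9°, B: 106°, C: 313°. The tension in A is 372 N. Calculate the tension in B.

T_B ≈ 471 N

Resolve: ΣF_x = 372 cos 277.9° + T_B cos 106° + T_C cos 313° = 0.
        ΣF_y = 372 sin 277.9° + T_B sin 106° + T_C sin 313° = 0.
The known terms sum to (51.13, -368.5) N, so -0.2756 T_B + 0.6820 T_C = -51.13 and 0.9613 T_B − 0.7314 T_C = 368.5.
Solving simultaneously: T_B = 471.2 N, T_C = 115.5 N.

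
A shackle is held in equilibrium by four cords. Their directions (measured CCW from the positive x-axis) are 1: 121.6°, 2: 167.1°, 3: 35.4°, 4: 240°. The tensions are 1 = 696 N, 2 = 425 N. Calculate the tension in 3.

T_3 ≈ 2450 N

Resolve: ΣF_x = 696 cos 121.6° + 425 cos 167.1° + T_3 cos 35.4° + T_4 cos 240° = 0.
        ΣF_y = 696 sin 121.6° + 425 sin 167.1° + T_3 sin 35.4° + T_4 sin 240° = 0.
The known terms sum to (-779, 687.7) N, so 0.8151 T_3 − 0.5000 T_4 = 779 and 0.5793 T_3 − 0.8660 T_4 = -687.7.
Solving simultaneously: T_3 = 2447 N, T_4 = 2431 N.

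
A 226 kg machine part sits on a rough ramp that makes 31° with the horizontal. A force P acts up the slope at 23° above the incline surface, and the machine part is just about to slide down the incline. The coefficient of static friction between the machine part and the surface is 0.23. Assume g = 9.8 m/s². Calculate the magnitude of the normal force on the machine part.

On the verge of sliding down the incline, friction equals μN and acts up the slope.
Perpendicular: N + P sin 23° = W cos 31° = 1898 N.
Along incline: P cos 23° + μN = W sin 31° with W sin 31° = 1141 N.
Solving the pair for P and N: P = 847.6 N, N = 1567 N (and f = μN = 360.5 N).

N ≈ 1570 N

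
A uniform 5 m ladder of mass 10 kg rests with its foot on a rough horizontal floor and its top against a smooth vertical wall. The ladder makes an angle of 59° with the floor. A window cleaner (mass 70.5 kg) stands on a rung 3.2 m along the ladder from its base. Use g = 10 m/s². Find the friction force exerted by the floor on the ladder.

f ≈ 301 N

Torques about the foot: N_wall · 5 sin 59° = 10×10×2.5 cos 59° + 70.5×10×3.2 cos 59° → N_wall = 301.15 N.
ΣF_x = 0: f_floor = N_wall = 301.15 N.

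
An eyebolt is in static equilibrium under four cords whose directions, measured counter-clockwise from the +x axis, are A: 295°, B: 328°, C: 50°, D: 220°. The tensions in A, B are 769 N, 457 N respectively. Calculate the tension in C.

T_C ≈ 6780 N

Resolve: ΣF_x = 769 cos 295° + 457 cos 328° + T_C cos 50° + T_D cos 220° = 0.
        ΣF_y = 769 sin 295° + 457 sin 328° + T_C sin 50° + T_D sin 220° = 0.
The known terms sum to (712.6, -939.1) N, so 0.6428 T_C − 0.7660 T_D = -712.6 and 0.7660 T_C − 0.6428 T_D = 939.1.
Solving simultaneously: T_C = 6781 N, T_D = 6620 N.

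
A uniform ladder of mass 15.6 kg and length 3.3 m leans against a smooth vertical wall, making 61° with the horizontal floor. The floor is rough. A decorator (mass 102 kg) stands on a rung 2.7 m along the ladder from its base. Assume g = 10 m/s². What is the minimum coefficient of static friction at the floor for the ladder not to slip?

μ_min ≈ 0.430

ΣF_y = 0: N_floor = 15.6×10 + 102×10 = 1176 N.
Torques about the foot: N_wall · 3.3 sin 61° = 15.6×10×1.65 cos 61° + 102×10×2.7 cos 61° → N_wall = 505.83 N.
ΣF_x = 0: f_floor = N_wall = 505.83 N.
μ_min = f_floor / N_floor = 505.83 / 1176 = 0.4301.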